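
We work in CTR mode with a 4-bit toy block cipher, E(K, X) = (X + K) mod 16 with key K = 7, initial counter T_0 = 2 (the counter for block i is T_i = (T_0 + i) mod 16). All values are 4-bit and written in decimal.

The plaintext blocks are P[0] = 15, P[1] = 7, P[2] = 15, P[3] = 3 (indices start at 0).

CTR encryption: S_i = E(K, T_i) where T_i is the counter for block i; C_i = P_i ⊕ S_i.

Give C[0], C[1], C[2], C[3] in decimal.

C[0]: T = 2, S = E(K, T) = 9; 15 ⊕ 9 = 6.
C[1]: T = 3, S = E(K, T) = 10; 7 ⊕ 10 = 13.
C[2]: T = 4, S = E(K, T) = 11; 15 ⊕ 11 = 4.
C[3]: T = 5, S = E(K, T) = 12; 3 ⊕ 12 = 15.

C[0] = 6, C[1] = 13, C[2] = 4, C[3] = 15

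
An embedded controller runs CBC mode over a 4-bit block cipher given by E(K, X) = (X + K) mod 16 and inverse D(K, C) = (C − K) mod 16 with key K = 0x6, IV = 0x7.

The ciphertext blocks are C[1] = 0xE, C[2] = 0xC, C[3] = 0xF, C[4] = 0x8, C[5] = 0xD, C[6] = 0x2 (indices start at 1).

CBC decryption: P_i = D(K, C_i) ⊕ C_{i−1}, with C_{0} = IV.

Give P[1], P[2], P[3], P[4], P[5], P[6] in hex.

P[1] = 0xF, P[2] = 0x8, P[3] = 0x5, P[4] = 0xD, P[5] = 0xF, P[6] = 0x1

P[1]: D(K, 0xE) = 0x8; 0x8 ⊕ 0x7 = 0xF.
P[2]: D(K, 0xC) = 0x6; 0x6 ⊕ 0xE = 0x8.
P[3]: D(K, 0xF) = 0x9; 0x9 ⊕ 0xC = 0x5.
P[4]: D(K, 0x8) = 0x2; 0x2 ⊕ 0xF = 0xD.
P[5]: D(K, 0xD) = 0x7; 0x7 ⊕ 0x8 = 0xF.
P[6]: D(K, 0x2) = 0xC; 0xC ⊕ 0xD = 0x1.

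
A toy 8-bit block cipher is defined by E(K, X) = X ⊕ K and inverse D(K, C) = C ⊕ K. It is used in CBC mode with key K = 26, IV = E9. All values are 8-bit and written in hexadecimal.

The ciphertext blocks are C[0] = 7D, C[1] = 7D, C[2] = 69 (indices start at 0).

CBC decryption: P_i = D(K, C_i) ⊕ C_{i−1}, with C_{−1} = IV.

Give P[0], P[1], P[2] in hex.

P[0]: D(K, 7D) = 5B; 5B ⊕ E9 = B2.
P[1]: D(K, 7D) = 5B; 5B ⊕ 7D = 26.
P[2]: D(K, 69) = 4F; 4F ⊕ 7D = 32.

P[0] = B2, P[1] = 26, P[2] = 32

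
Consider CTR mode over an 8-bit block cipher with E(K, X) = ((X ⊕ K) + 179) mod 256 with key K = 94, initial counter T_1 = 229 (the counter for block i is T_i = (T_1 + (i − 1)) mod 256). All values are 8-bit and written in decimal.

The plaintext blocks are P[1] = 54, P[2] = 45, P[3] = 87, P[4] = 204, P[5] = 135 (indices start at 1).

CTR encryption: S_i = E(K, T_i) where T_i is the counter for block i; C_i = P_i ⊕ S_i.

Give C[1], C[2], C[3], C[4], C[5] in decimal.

C[1] = 88, C[2] = 70, C[3] = 59, C[4] = 165, C[5] = 237

C[1]: T = 229, S = E(K, T) = 110; 54 ⊕ 110 = 88.
C[2]: T = 230, S = E(K, T) = 107; 45 ⊕ 107 = 70.
C[3]: T = 231, S = E(K, T) = 108; 87 ⊕ 108 = 59.
C[4]: T = 232, S = E(K, T) = 105; 204 ⊕ 105 = 165.
C[5]: T = 233, S = E(K, T) = 106; 135 ⊕ 106 = 237.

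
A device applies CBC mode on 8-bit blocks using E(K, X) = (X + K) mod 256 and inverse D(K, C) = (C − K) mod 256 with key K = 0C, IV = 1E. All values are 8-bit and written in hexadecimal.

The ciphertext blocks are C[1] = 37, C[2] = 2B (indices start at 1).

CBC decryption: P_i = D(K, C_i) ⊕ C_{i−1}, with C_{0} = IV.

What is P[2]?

P[2]: D(K, 2B) = 1F; 1F ⊕ 37 = 28.

P[2] = 28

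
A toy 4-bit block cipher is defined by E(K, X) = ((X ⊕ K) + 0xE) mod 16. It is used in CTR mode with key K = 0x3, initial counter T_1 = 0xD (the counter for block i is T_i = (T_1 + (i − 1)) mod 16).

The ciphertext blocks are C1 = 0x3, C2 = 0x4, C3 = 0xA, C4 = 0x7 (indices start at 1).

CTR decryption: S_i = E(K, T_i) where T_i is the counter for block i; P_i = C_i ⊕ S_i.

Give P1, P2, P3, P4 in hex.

P1: T = 0xD, S = E(K, T) = 0xC; 0x3 ⊕ 0xC = 0xF.
P2: T = 0xE, S = E(K, T) = 0xB; 0x4 ⊕ 0xB = 0xF.
P3: T = 0xF, S = E(K, T) = 0xA; 0xA ⊕ 0xA = 0x0.
P4: T = 0x0, S = E(K, T) = 0x1; 0x7 ⊕ 0x1 = 0x6.

P1 = 0xF, P2 = 0xF, P3 = 0x0, P4 = 0x6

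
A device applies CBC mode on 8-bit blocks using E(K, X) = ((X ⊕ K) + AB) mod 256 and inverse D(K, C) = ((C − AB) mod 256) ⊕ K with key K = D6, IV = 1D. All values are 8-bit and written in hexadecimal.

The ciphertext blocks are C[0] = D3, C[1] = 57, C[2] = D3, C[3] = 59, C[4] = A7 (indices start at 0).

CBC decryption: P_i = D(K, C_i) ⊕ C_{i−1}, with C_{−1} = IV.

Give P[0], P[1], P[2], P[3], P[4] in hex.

P[0] = E3, P[1] = A9, P[2] = A9, P[3] = AB, P[4] = 73

P[0]: D(K, D3) = FE; FE ⊕ 1D = E3.
P[1]: D(K, 57) = 7A; 7A ⊕ D3 = A9.
P[2]: D(K, D3) = FE; FE ⊕ 57 = A9.
P[3]: D(K, 59) = 78; 78 ⊕ D3 = AB.
P[4]: D(K, A7) = 2A; 2A ⊕ 59 = 73.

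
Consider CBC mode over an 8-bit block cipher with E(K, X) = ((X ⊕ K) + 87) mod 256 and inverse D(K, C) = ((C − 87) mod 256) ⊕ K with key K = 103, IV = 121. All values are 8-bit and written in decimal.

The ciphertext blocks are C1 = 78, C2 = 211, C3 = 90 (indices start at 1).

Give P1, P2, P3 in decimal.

P1 = 233, P2 = 85, P3 = 183

CBC decryption: P_i = D(K, C_i) ⊕ C_{i−1}, with C_{0} = IV.
P1: D(K, 78) = 144; 144 ⊕ 121 = 233.
P2: D(K, 211) = 27; 27 ⊕ 78 = 85.
P3: D(K, 90) = 100; 100 ⊕ 211 = 183.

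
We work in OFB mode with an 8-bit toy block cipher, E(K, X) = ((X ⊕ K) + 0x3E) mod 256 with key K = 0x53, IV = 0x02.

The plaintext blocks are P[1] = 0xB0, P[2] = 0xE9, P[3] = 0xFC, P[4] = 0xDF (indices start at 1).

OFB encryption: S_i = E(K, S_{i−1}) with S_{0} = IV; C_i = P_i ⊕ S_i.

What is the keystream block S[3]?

0x87

C[1]: S = E(K, 0x02) = 0x8F; 0xB0 ⊕ 0x8F = 0x3F.
C[2]: S = E(K, 0x8F) = 0x1A; 0xE9 ⊕ 0x1A = 0xF3.
C[3]: S = E(K, 0x1A) = 0x87; 0xFC ⊕ 0x87 = 0x7B.
So S[3] = 0x87.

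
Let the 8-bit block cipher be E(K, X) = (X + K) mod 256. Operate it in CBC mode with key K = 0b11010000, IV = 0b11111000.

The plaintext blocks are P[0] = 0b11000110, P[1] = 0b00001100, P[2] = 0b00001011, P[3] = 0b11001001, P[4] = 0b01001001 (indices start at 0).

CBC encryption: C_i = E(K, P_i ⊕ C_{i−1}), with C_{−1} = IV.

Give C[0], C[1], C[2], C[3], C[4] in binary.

C[0] = 0b00001110, C[1] = 0b11010010, C[2] = 0b10101001, C[3] = 0b00110000, C[4] = 0b01001001

C[0]: P[0] ⊕ 0b11111000 = 0b00111110; E(K, 0b00111110) = 0b00001110.
C[1]: P[1] ⊕ 0b00001110 = 0b00000010; E(K, 0b00000010) = 0b11010010.
C[2]: P[2] ⊕ 0b11010010 = 0b11011001; E(K, 0b11011001) = 0b10101001.
C[3]: P[3] ⊕ 0b10101001 = 0b01100000; E(K, 0b01100000) = 0b00110000.
C[4]: P[4] ⊕ 0b00110000 = 0b01111001; E(K, 0b01111001) = 0b01001001.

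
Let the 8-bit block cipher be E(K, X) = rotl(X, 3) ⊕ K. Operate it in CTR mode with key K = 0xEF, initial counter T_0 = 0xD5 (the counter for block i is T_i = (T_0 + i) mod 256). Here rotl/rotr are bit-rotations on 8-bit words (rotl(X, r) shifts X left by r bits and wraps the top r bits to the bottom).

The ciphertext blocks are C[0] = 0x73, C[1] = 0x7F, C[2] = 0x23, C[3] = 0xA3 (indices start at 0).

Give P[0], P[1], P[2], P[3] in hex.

CTR decryption: S_i = E(K, T_i) where T_i is the counter for block i; P_i = C_i ⊕ S_i.
P[0]: T = 0xD5, S = E(K, T) = 0x41; 0x73 ⊕ 0x41 = 0x32.
P[1]: T = 0xD6, S = E(K, T) = 0x59; 0x7F ⊕ 0x59 = 0x26.
P[2]: T = 0xD7, S = E(K, T) = 0x51; 0x23 ⊕ 0x51 = 0x72.
P[3]: T = 0xD8, S = E(K, T) = 0x29; 0xA3 ⊕ 0x29 = 0x8A.

P[0] = 0x32, P[1] = 0x26, P[2] = 0x72, P[3] = 0x8A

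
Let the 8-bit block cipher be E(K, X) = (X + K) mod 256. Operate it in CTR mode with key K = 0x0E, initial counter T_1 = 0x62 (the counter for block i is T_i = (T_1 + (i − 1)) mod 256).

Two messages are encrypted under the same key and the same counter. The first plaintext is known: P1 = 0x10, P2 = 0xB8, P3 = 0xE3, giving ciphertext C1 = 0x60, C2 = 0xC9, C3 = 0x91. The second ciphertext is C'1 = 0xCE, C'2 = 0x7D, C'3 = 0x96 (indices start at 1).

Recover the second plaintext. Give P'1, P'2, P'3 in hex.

In CTR with a reused counter, both messages share the same keystream S_i, so C_i ⊕ C'_i = P_i ⊕ P'_i and thus P'_i = P_i ⊕ C_i ⊕ C'_i.
P'1: 0x10 ⊕ 0x60 ⊕ 0xCE = 0xBE.
P'2: 0xB8 ⊕ 0xC9 ⊕ 0x7D = 0x0C.
P'3: 0xE3 ⊕ 0x91 ⊕ 0x96 = 0xE4.

P'1 = 0xBE, P'2 = 0x0C, P'3 = 0xE4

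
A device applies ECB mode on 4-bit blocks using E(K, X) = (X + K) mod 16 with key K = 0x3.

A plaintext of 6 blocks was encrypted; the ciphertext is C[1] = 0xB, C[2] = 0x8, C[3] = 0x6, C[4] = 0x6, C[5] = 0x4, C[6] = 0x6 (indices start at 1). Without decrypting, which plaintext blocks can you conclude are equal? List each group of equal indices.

ECB encrypts each block independently with the same key, so equal ciphertext blocks imply equal plaintext blocks.
C[3] = C[4] = C[6] = 0x6, so P[3] = P[4] = P[6].

P[3] = P[4] = P[6]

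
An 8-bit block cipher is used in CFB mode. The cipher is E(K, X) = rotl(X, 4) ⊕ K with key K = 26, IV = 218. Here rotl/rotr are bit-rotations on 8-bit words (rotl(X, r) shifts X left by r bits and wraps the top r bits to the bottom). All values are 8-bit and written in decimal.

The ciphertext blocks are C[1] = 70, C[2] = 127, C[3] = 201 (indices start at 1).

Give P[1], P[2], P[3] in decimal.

P[1] = 241, P[2] = 1, P[3] = 36

CFB decryption: P_i = C_i ⊕ E(K, C_{i−1}), with C_{0} = IV.
P[1]: E(K, 218) = 183; 70 ⊕ 183 = 241.
P[2]: E(K, 70) = 126; 127 ⊕ 126 = 1.
P[3]: E(K, 127) = 237; 201 ⊕ 237 = 36.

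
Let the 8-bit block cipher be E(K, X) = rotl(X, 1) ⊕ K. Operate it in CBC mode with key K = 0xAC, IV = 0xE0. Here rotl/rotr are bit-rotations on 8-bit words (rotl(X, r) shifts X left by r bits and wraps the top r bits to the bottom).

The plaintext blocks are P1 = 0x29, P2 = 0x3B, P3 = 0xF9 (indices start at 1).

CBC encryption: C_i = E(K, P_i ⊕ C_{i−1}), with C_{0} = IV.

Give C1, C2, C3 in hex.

C1 = 0x3F, C2 = 0xA4, C3 = 0x16

C1: P1 ⊕ 0xE0 = 0xC9; E(K, 0xC9) = 0x3F.
C2: P2 ⊕ 0x3F = 0x04; E(K, 0x04) = 0xA4.
C3: P3 ⊕ 0xA4 = 0x5D; E(K, 0x5D) = 0x16.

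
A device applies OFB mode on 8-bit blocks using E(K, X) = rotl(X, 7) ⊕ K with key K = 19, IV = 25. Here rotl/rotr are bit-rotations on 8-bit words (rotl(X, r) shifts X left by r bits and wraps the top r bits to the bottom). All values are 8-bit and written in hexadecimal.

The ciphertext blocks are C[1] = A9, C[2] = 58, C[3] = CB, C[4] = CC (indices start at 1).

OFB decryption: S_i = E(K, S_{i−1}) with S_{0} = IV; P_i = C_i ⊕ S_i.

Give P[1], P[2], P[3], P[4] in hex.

P[1] = 22, P[2] = 84, P[3] = BC, P[4] = 6E

P[1]: S = E(K, 25) = 8B; A9 ⊕ 8B = 22.
P[2]: S = E(K, 8B) = DC; 58 ⊕ DC = 84.
P[3]: S = E(K, DC) = 77; CB ⊕ 77 = BC.
P[4]: S = E(K, 77) = A2; CC ⊕ A2 = 6E.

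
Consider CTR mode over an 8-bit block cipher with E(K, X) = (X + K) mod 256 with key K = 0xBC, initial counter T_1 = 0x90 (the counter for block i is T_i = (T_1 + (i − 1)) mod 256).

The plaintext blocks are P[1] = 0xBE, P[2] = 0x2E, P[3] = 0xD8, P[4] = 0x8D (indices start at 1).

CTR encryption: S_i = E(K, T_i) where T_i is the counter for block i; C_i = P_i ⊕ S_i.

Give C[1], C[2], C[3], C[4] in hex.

C[1]: T = 0x90, S = E(K, T) = 0x4C; 0xBE ⊕ 0x4C = 0xF2.
C[2]: T = 0x91, S = E(K, T) = 0x4D; 0x2E ⊕ 0x4D = 0x63.
C[3]: T = 0x92, S = E(K, T) = 0x4E; 0xD8 ⊕ 0x4E = 0x96.
C[4]: T = 0x93, S = E(K, T) = 0x4F; 0x8D ⊕ 0x4F = 0xC2.

C[1] = 0xF2, C[2] = 0x63, C[3] = 0x96, C[4] = 0xC2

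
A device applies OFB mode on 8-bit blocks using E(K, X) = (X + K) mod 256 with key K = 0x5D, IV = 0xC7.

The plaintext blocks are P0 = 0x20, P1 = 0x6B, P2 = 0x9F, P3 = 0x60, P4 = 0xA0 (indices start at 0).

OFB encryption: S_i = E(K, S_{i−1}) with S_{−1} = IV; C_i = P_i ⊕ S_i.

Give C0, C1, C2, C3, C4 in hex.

C0 = 0x04, C1 = 0xEA, C2 = 0x41, C3 = 0x5B, C4 = 0x38

C0: S = E(K, 0xC7) = 0x24; 0x20 ⊕ 0x24 = 0x04.
C1: S = E(K, 0x24) = 0x81; 0x6B ⊕ 0x81 = 0xEA.
C2: S = E(K, 0x81) = 0xDE; 0x9F ⊕ 0xDE = 0x41.
C3: S = E(K, 0xDE) = 0x3B; 0x60 ⊕ 0x3B = 0x5B.
C4: S = E(K, 0x3B) = 0x98; 0xA0 ⊕ 0x98 = 0x38.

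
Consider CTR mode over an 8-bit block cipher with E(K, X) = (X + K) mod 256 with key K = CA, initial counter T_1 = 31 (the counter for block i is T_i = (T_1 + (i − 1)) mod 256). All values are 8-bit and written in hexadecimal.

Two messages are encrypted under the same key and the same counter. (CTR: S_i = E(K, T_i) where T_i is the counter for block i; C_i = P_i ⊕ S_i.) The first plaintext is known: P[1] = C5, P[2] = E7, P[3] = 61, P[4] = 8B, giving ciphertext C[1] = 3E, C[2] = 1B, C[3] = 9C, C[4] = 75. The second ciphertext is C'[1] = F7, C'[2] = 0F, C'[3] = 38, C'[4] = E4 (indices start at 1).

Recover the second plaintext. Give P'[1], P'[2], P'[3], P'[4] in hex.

In CTR with a reused counter, both messages share the same keystream S_i, so C_i ⊕ C'_i = P_i ⊕ P'_i and thus P'_i = P_i ⊕ C_i ⊕ C'_i.
P'[1]: C5 ⊕ 3E ⊕ F7 = 0C.
P'[2]: E7 ⊕ 1B ⊕ 0F = F3.
P'[3]: 61 ⊕ 9C ⊕ 38 = C5.
P'[4]: 8B ⊕ 75 ⊕ E4 = 1A.

P'[1] = 0C, P'[2] = F3, P'[3] = C5, P'[4] = 1A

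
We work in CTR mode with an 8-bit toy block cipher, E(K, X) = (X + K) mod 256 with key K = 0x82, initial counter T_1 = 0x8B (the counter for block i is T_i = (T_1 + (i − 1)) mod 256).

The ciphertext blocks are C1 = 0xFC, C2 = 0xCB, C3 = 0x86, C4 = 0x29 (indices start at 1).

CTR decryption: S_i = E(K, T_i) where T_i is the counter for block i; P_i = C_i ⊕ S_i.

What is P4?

P4 = 0x39

P4: T = 0x8E, S = E(K, T) = 0x10; 0x29 ⊕ 0x10 = 0x39.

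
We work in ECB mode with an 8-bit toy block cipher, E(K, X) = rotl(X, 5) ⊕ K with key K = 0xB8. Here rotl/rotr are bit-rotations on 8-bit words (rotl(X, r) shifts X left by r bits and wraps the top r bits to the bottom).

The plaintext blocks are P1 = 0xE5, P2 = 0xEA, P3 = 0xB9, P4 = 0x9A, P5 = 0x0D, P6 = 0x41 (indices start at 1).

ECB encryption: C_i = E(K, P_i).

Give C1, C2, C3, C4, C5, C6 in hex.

C1: E(K, 0xE5) = 0x04.
C2: E(K, 0xEA) = 0xE5.
C3: E(K, 0xB9) = 0x8F.
C4: E(K, 0x9A) = 0xEB.
C5: E(K, 0x0D) = 0x19.
C6: E(K, 0x41) = 0x90.

C1 = 0x04, C2 = 0xE5, C3 = 0x8F, C4 = 0xEB, C5 = 0x19, C6 = 0x90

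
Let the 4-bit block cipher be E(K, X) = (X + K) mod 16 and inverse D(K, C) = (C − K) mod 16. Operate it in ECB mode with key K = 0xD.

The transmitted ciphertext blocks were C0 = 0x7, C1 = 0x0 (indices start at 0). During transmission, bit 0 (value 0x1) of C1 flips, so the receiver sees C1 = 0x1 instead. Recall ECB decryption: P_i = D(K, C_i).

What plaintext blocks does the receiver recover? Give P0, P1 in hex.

Only C1 changed, to 0x1. In ECB, a change in C_i affects only P_i. Decrypting the received ciphertext:
P0: D(K, 0x7) = 0xA.
P1: D(K, 0x1) = 0x4.
Blocks that differ from the original plaintext: P1.

P0 = 0xA, P1 = 0x4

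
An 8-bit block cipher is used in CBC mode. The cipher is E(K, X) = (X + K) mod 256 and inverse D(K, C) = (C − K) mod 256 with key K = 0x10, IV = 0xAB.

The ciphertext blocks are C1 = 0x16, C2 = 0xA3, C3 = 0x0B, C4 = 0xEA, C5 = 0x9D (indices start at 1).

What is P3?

P3 = 0x58

CBC decryption: P_i = D(K, C_i) ⊕ C_{i−1}, with C_{0} = IV.
P3: D(K, 0x0B) = 0xFB; 0xFB ⊕ 0xA3 = 0x58.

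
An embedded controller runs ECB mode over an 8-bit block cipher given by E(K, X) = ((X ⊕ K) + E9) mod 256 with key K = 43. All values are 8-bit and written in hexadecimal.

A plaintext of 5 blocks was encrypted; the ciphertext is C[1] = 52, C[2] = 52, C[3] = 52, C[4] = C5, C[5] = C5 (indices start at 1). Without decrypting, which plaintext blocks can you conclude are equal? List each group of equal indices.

ECB encrypts each block independently with the same key, so equal ciphertext blocks imply equal plaintext blocks.
C[1] = C[2] = C[3] = 52, so P[1] = P[2] = P[3].
C[4] = C[5] = C5, so P[4] = P[5].

P[1] = P[2] = P[3]; P[4] = P[5]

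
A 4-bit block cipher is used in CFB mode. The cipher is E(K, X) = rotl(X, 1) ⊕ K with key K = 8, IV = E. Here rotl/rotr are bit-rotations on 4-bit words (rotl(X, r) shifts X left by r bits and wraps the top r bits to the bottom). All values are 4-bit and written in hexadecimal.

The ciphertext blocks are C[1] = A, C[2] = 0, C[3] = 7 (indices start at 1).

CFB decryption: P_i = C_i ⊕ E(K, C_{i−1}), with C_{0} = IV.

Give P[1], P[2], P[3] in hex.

P[1]: E(K, E) = 5; A ⊕ 5 = F.
P[2]: E(K, A) = D; 0 ⊕ D = D.
P[3]: E(K, 0) = 8; 7 ⊕ 8 = F.

P[1] = F, P[2] = D, P[3] = F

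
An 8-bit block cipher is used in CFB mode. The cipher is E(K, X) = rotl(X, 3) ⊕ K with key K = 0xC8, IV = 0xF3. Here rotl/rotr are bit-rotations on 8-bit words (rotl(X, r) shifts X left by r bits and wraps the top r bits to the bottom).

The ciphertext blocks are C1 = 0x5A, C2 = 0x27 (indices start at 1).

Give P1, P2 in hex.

P1 = 0x0D, P2 = 0x3D

CFB decryption: P_i = C_i ⊕ E(K, C_{i−1}), with C_{0} = IV.
P1: E(K, 0xF3) = 0x57; 0x5A ⊕ 0x57 = 0x0D.
P2: E(K, 0x5A) = 0x1A; 0x27 ⊕ 0x1A = 0x3D.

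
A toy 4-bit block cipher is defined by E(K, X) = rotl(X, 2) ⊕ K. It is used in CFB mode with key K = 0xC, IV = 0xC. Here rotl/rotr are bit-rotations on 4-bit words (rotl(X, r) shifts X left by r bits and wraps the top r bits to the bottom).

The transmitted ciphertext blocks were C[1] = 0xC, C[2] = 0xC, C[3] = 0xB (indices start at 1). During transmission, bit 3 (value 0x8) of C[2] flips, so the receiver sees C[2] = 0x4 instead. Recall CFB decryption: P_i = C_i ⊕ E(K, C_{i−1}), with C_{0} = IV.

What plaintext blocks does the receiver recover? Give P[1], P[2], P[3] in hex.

P[1] = 0x3, P[2] = 0xB, P[3] = 0x6

Only C[2] changed, to 0x4. In CFB, a change in C_i flips the same bit in P_i and garbles P_{i+1}. Decrypting the received ciphertext:
P[1]: E(K, 0xC) = 0xF; 0xC ⊕ 0xF = 0x3.
P[2]: E(K, 0xC) = 0xF; 0x4 ⊕ 0xF = 0xB.
P[3]: E(K, 0x4) = 0xD; 0xB ⊕ 0xD = 0x6.
Blocks that differ from the original plaintext: P[2], P[3].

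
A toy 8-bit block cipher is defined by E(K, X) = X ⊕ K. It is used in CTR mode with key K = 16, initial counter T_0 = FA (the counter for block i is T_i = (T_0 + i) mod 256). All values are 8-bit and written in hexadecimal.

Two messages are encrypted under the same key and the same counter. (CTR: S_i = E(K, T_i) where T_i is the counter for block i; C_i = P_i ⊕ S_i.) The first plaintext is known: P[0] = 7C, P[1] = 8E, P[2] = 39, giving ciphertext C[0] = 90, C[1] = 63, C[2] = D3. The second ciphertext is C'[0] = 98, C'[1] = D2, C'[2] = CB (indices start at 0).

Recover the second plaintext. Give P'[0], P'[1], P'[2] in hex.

P'[0] = 74, P'[1] = 3F, P'[2] = 21

In CTR with a reused counter, both messages share the same keystream S_i, so C_i ⊕ C'_i = P_i ⊕ P'_i and thus P'_i = P_i ⊕ C_i ⊕ C'_i.
P'[0]: 7C ⊕ 90 ⊕ 98 = 74.
P'[1]: 8E ⊕ 63 ⊕ D2 = 3F.
P'[2]: 39 ⊕ D3 ⊕ CB = 21.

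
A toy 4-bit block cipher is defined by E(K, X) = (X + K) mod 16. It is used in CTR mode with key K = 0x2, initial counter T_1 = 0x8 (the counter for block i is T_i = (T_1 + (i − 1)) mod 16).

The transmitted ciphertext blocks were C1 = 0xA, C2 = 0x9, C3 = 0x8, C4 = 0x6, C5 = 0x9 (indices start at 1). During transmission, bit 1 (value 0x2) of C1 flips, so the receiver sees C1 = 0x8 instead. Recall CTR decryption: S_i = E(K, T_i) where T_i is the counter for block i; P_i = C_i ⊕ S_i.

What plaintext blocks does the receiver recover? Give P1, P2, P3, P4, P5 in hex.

P1 = 0x2, P2 = 0x2, P3 = 0x4, P4 = 0xB, P5 = 0x7

Only C1 changed, to 0x8. In CTR, a change in C_i flips the same bit in P_i only; the keystream is unaffected. Decrypting the received ciphertext:
P1: T = 0x8, S = E(K, T) = 0xA; 0x8 ⊕ 0xA = 0x2.
P2: T = 0x9, S = E(K, T) = 0xB; 0x9 ⊕ 0xB = 0x2.
P3: T = 0xA, S = E(K, T) = 0xC; 0x8 ⊕ 0xC = 0x4.
P4: T = 0xB, S = E(K, T) = 0xD; 0x6 ⊕ 0xD = 0xB.
P5: T = 0xC, S = E(K, T) = 0xE; 0x9 ⊕ 0xE = 0x7.
Blocks that differ from the original plaintext: P1.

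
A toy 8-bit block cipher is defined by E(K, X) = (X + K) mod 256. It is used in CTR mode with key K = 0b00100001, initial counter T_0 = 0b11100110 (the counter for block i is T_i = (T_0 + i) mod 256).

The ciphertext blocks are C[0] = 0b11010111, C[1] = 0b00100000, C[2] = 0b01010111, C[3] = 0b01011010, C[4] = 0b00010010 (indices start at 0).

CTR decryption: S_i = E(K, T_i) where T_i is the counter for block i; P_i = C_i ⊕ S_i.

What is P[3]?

P[3] = 0b01010000

P[3]: T = 0b11101001, S = E(K, T) = 0b00001010; 0b01011010 ⊕ 0b00001010 = 0b01010000.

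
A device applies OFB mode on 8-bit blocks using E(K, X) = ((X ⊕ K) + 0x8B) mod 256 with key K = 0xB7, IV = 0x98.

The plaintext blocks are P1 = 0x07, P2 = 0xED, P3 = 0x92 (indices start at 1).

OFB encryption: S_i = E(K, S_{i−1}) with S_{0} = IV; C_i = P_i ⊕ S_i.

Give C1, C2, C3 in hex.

C1 = 0xBD, C2 = 0x75, C3 = 0x28

C1: S = E(K, 0x98) = 0xBA; 0x07 ⊕ 0xBA = 0xBD.
C2: S = E(K, 0xBA) = 0x98; 0xED ⊕ 0x98 = 0x75.
C3: S = E(K, 0x98) = 0xBA; 0x92 ⊕ 0xBA = 0x28.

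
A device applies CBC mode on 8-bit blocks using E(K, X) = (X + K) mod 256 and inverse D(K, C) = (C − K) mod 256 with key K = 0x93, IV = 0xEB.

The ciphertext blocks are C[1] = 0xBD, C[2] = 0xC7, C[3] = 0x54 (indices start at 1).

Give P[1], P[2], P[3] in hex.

CBC decryption: P_i = D(K, C_i) ⊕ C_{i−1}, with C_{0} = IV.
P[1]: D(K, 0xBD) = 0x2A; 0x2A ⊕ 0xEB = 0xC1.
P[2]: D(K, 0xC7) = 0x34; 0x34 ⊕ 0xBD = 0x89.
P[3]: D(K, 0x54) = 0xC1; 0xC1 ⊕ 0xC7 = 0x06.

P[1] = 0xC1, P[2] = 0x89, P[3] = 0x06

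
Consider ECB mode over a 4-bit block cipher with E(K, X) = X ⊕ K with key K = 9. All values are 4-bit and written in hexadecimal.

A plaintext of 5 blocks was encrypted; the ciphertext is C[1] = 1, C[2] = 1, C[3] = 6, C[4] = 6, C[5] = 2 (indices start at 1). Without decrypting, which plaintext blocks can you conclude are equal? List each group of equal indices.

ECB encrypts each block independently with the same key, so equal ciphertext blocks imply equal plaintext blocks.
C[1] = C[2] = 1, so P[1] = P[2].
C[3] = C[4] = 6, so P[3] = P[4].

P[1] = P[2]; P[3] = P[4]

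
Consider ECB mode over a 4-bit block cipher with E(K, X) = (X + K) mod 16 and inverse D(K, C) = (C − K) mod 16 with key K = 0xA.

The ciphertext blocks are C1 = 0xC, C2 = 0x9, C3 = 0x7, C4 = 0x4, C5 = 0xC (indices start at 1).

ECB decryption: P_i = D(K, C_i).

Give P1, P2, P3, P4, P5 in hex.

P1: D(K, 0xC) = 0x2.
P2: D(K, 0x9) = 0xF.
P3: D(K, 0x7) = 0xD.
P4: D(K, 0x4) = 0xA.
P5: D(K, 0xC) = 0x2.

P1 = 0x2, P2 = 0xF, P3 = 0xD, P4 = 0xA, P5 = 0x2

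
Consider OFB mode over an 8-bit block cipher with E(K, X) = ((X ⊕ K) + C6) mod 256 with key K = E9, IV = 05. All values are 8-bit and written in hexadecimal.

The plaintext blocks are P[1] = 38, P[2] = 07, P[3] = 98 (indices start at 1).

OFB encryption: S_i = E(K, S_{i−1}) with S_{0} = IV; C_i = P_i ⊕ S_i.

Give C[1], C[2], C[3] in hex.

C[1]: S = E(K, 05) = B2; 38 ⊕ B2 = 8A.
C[2]: S = E(K, B2) = 21; 07 ⊕ 21 = 26.
C[3]: S = E(K, 21) = 8E; 98 ⊕ 8E = 16.

C[1] = 8A, C[2] = 26, C[3] = 16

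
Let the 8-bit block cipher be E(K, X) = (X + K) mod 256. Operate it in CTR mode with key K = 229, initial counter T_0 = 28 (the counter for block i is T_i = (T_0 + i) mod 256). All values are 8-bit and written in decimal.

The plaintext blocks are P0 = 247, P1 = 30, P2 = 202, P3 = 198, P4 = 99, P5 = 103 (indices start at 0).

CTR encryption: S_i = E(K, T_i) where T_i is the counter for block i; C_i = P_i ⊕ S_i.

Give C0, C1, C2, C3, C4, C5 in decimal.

C0: T = 28, S = E(K, T) = 1; 247 ⊕ 1 = 246.
C1: T = 29, S = E(K, T) = 2; 30 ⊕ 2 = 28.
C2: T = 30, S = E(K, T) = 3; 202 ⊕ 3 = 201.
C3: T = 31, S = E(K, T) = 4; 198 ⊕ 4 = 194.
C4: T = 32, S = E(K, T) = 5; 99 ⊕ 5 = 102.
C5: T = 33, S = E(K, T) = 6; 103 ⊕ 6 = 97.

C0 = 246, C1 = 28, C2 = 201, C3 = 194, C4 = 102, C5 = 97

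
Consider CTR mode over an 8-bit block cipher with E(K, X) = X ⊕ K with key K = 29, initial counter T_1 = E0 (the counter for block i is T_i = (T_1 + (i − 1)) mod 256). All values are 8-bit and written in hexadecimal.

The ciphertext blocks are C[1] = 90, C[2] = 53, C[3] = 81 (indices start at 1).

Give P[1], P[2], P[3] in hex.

P[1] = 59, P[2] = 9B, P[3] = 4A

CTR decryption: S_i = E(K, T_i) where T_i is the counter for block i; P_i = C_i ⊕ S_i.
P[1]: T = E0, S = E(K, T) = C9; 90 ⊕ C9 = 59.
P[2]: T = E1, S = E(K, T) = C8; 53 ⊕ C8 = 9B.
P[3]: T = E2, S = E(K, T) = CB; 81 ⊕ CB = 4A.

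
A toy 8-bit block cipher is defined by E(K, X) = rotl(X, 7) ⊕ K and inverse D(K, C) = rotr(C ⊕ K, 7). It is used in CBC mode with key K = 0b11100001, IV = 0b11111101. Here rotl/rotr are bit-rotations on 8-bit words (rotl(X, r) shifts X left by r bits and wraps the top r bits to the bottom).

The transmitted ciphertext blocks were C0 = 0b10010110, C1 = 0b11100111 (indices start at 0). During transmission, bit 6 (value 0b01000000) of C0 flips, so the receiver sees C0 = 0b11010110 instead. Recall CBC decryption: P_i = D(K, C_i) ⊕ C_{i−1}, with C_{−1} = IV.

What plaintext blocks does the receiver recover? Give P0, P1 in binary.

P0 = 0b10010011, P1 = 0b11011010

Only C0 changed, to 0b11010110. In CBC, a change in C_i garbles P_i and flips the same bit in P_{i+1}. Decrypting the received ciphertext:
P0: D(K, 0b11010110) = 0b01101110; 0b01101110 ⊕ 0b11111101 = 0b10010011.
P1: D(K, 0b11100111) = 0b00001100; 0b00001100 ⊕ 0b11010110 = 0b11011010.
Blocks that differ from the original plaintext: P0, P1.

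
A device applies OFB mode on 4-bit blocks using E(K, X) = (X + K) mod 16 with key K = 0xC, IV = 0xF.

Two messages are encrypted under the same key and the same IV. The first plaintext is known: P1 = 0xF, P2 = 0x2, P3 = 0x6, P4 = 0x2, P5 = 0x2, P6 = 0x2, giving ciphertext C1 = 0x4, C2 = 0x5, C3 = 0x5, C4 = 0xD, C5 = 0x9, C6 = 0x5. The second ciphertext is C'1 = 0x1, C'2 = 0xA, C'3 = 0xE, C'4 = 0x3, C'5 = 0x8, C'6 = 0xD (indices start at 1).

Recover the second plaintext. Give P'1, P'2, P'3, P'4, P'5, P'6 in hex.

In OFB with a reused IV, both messages share the same keystream S_i, so C_i ⊕ C'_i = P_i ⊕ P'_i and thus P'_i = P_i ⊕ C_i ⊕ C'_i.
P'1: 0xF ⊕ 0x4 ⊕ 0x1 = 0xA.
P'2: 0x2 ⊕ 0x5 ⊕ 0xA = 0xD.
P'3: 0x6 ⊕ 0x5 ⊕ 0xE = 0xD.
P'4: 0x2 ⊕ 0xD ⊕ 0x3 = 0xC.
P'5: 0x2 ⊕ 0x9 ⊕ 0x8 = 0x3.
P'6: 0x2 ⊕ 0x5 ⊕ 0xD = 0xA.

P'1 = 0xA, P'2 = 0xD, P'3 = 0xD, P'4 = 0xC, P'5 = 0x3, P'6 = 0xA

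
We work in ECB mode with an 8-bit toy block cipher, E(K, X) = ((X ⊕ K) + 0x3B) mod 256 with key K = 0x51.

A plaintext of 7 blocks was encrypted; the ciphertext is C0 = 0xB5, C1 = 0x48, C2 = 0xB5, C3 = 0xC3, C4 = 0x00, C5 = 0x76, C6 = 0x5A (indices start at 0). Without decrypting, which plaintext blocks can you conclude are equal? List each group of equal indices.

ECB encrypts each block independently with the same key, so equal ciphertext blocks imply equal plaintext blocks.
C0 = C2 = 0xB5, so P0 = P2.

P0 = P2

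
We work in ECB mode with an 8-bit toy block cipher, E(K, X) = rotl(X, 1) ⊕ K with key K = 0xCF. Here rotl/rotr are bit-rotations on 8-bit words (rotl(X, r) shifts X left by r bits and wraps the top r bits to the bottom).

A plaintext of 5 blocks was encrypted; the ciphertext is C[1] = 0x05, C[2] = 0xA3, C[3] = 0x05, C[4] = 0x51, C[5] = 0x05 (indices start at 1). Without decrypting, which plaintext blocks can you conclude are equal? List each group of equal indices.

ECB encrypts each block independently with the same key, so equal ciphertext blocks imply equal plaintext blocks.
C[1] = C[3] = C[5] = 0x05, so P[1] = P[3] = P[5].

P[1] = P[3] = P[5]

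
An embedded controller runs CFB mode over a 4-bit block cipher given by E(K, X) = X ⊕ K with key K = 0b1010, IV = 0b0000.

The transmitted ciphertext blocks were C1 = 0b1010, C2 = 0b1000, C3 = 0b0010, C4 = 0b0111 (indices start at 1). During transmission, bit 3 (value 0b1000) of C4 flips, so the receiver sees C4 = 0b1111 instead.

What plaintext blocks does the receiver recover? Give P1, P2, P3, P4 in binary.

CFB decryption: P_i = C_i ⊕ E(K, C_{i−1}), with C_{0} = IV.
Only C4 changed, to 0b1111. In CFB, a change in C_i flips the same bit in P_i and garbles P_{i+1}. Decrypting the received ciphertext:
P1: E(K, 0b0000) = 0b1010; 0b1010 ⊕ 0b1010 = 0b0000.
P2: E(K, 0b1010) = 0b0000; 0b1000 ⊕ 0b0000 = 0b1000.
P3: E(K, 0b1000) = 0b0010; 0b0010 ⊕ 0b0010 = 0b0000.
P4: E(K, 0b0010) = 0b1000; 0b1111 ⊕ 0b1000 = 0b0111.
Blocks that differ from the original plaintext: P4.

P1 = 0b0000, P2 = 0b1000, P3 = 0b0000, P4 = 0b0111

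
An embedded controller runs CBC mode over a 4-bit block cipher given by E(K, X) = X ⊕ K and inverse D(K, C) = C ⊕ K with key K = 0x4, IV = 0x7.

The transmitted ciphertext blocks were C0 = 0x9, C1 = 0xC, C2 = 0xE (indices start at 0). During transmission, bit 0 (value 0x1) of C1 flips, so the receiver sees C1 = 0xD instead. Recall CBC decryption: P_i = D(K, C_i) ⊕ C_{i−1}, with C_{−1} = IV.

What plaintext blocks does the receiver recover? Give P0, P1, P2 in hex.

Only C1 changed, to 0xD. In CBC, a change in C_i garbles P_i and flips the same bit in P_{i+1}. Decrypting the received ciphertext:
P0: D(K, 0x9) = 0xD; 0xD ⊕ 0x7 = 0xA.
P1: D(K, 0xD) = 0x9; 0x9 ⊕ 0x9 = 0x0.
P2: D(K, 0xE) = 0xA; 0xA ⊕ 0xD = 0x7.
Blocks that differ from the original plaintext: P1, P2.

P0 = 0xA, P1 = 0x0, P2 = 0x7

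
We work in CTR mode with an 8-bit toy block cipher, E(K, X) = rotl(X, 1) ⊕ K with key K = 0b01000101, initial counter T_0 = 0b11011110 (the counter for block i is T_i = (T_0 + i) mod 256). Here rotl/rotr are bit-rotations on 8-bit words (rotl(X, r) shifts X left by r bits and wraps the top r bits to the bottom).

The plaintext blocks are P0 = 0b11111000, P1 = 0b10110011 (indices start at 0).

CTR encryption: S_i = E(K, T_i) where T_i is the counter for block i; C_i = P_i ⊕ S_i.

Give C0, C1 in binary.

C0 = 0b00000000, C1 = 0b01001001

C0: T = 0b11011110, S = E(K, T) = 0b11111000; 0b11111000 ⊕ 0b11111000 = 0b00000000.
C1: T = 0b11011111, S = E(K, T) = 0b11111010; 0b10110011 ⊕ 0b11111010 = 0b01001001.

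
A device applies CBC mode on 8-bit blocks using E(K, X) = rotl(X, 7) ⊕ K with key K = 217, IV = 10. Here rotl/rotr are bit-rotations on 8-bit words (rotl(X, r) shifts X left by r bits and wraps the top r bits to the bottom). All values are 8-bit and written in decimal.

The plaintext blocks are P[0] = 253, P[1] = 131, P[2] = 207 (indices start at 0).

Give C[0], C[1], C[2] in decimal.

C[0] = 34, C[1] = 9, C[2] = 186

CBC encryption: C_i = E(K, P_i ⊕ C_{i−1}), with C_{−1} = IV.
C[0]: P[0] ⊕ 10 = 247; E(K, 247) = 34.
C[1]: P[1] ⊕ 34 = 161; E(K, 161) = 9.
C[2]: P[2] ⊕ 9 = 198; E(K, 198) = 186.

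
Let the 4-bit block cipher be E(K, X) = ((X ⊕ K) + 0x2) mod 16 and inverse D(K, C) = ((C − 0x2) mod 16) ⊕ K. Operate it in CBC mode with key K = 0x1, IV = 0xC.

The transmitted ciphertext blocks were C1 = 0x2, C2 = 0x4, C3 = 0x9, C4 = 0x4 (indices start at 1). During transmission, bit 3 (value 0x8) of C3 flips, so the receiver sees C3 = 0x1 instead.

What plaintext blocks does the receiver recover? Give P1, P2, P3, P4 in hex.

P1 = 0xD, P2 = 0x1, P3 = 0xA, P4 = 0x2

CBC decryption: P_i = D(K, C_i) ⊕ C_{i−1}, with C_{0} = IV.
Only C3 changed, to 0x1. In CBC, a change in C_i garbles P_i and flips the same bit in P_{i+1}. Decrypting the received ciphertext:
P1: D(K, 0x2) = 0x1; 0x1 ⊕ 0xC = 0xD.
P2: D(K, 0x4) = 0x3; 0x3 ⊕ 0x2 = 0x1.
P3: D(K, 0x1) = 0xE; 0xE ⊕ 0x4 = 0xA.
P4: D(K, 0x4) = 0x3; 0x3 ⊕ 0x1 = 0x2.
Blocks that differ from the original plaintext: P3, P4.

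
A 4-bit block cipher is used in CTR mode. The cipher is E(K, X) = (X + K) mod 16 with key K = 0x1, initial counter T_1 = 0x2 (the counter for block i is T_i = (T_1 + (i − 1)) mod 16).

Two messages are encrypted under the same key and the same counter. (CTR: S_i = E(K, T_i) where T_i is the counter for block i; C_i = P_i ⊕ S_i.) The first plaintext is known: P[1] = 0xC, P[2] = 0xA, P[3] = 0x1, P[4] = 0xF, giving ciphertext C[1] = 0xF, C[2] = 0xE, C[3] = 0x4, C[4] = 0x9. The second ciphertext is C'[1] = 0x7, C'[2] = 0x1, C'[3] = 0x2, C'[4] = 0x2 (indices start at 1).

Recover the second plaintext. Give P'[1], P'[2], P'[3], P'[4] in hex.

P'[1] = 0x4, P'[2] = 0x5, P'[3] = 0x7, P'[4] = 0x4

In CTR with a reused counter, both messages share the same keystream S_i, so C_i ⊕ C'_i = P_i ⊕ P'_i and thus P'_i = P_i ⊕ C_i ⊕ C'_i.
P'[1]: 0xC ⊕ 0xF ⊕ 0x7 = 0x4.
P'[2]: 0xA ⊕ 0xE ⊕ 0x1 = 0x5.
P'[3]: 0x1 ⊕ 0x4 ⊕ 0x2 = 0x7.
P'[4]: 0xF ⊕ 0x9 ⊕ 0x2 = 0x4.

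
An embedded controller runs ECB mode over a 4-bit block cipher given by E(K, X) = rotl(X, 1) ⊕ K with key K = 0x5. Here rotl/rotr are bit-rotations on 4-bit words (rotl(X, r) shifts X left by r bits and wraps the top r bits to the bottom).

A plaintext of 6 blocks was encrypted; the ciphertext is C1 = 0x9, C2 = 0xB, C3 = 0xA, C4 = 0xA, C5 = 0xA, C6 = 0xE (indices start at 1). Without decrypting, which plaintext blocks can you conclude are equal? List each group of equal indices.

P3 = P4 = P5

ECB encrypts each block independently with the same key, so equal ciphertext blocks imply equal plaintext blocks.
C3 = C4 = C5 = 0xA, so P3 = P4 = P5.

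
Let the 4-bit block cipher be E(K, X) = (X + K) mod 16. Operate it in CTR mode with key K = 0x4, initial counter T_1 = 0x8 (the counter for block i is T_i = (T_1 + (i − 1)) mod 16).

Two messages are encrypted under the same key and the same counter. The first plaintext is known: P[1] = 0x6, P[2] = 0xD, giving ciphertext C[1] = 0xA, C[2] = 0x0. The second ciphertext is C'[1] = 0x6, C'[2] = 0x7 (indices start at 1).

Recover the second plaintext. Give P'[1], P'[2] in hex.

P'[1] = 0xA, P'[2] = 0xA

In CTR with a reused counter, both messages share the same keystream S_i, so C_i ⊕ C'_i = P_i ⊕ P'_i and thus P'_i = P_i ⊕ C_i ⊕ C'_i.
P'[1]: 0x6 ⊕ 0xA ⊕ 0x6 = 0xA.
P'[2]: 0xD ⊕ 0x0 ⊕ 0x7 = 0xA.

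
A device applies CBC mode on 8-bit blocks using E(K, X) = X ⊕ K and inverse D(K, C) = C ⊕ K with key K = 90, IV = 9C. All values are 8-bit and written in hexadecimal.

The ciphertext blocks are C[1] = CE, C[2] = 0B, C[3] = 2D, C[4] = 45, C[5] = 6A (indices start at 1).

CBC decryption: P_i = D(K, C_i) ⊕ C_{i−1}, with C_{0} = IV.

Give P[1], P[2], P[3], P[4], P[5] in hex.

P[1]: D(K, CE) = 5E; 5E ⊕ 9C = C2.
P[2]: D(K, 0B) = 9B; 9B ⊕ CE = 55.
P[3]: D(K, 2D) = BD; BD ⊕ 0B = B6.
P[4]: D(K, 45) = D5; D5 ⊕ 2D = F8.
P[5]: D(K, 6A) = FA; FA ⊕ 45 = BF.

P[1] = C2, P[2] = 55, P[3] = B6, P[4] = F8, P[5] = BF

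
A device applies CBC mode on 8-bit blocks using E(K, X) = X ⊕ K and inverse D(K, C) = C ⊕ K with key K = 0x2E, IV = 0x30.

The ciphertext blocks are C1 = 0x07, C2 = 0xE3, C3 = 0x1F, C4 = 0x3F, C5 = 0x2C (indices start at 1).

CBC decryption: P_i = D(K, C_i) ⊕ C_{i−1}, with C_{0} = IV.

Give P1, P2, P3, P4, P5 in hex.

P1 = 0x19, P2 = 0xCA, P3 = 0xD2, P4 = 0x0E, P5 = 0x3D

P1: D(K, 0x07) = 0x29; 0x29 ⊕ 0x30 = 0x19.
P2: D(K, 0xE3) = 0xCD; 0xCD ⊕ 0x07 = 0xCA.
P3: D(K, 0x1F) = 0x31; 0x31 ⊕ 0xE3 = 0xD2.
P4: D(K, 0x3F) = 0x11; 0x11 ⊕ 0x1F = 0x0E.
P5: D(K, 0x2C) = 0x02; 0x02 ⊕ 0x3F = 0x3D.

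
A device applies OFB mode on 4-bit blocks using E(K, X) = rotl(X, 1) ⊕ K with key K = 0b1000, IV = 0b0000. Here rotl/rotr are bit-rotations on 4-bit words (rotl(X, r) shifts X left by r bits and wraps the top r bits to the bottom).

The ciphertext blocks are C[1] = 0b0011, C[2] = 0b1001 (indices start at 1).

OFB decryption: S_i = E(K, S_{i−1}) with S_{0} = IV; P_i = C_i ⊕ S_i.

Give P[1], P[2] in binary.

P[1] = 0b1011, P[2] = 0b0000

P[1]: S = E(K, 0b0000) = 0b1000; 0b0011 ⊕ 0b1000 = 0b1011.
P[2]: S = E(K, 0b1000) = 0b1001; 0b1001 ⊕ 0b1001 = 0b0000.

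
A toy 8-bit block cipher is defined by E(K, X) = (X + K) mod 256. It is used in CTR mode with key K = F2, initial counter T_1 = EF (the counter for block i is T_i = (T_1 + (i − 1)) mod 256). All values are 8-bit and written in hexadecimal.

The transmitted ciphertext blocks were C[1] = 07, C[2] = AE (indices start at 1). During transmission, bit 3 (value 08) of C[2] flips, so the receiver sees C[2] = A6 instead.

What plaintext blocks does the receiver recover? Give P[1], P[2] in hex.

CTR decryption: S_i = E(K, T_i) where T_i is the counter for block i; P_i = C_i ⊕ S_i.
Only C[2] changed, to A6. In CTR, a change in C_i flips the same bit in P_i only; the keystream is unaffected. Decrypting the received ciphertext:
P[1]: T = EF, S = E(K, T) = E1; 07 ⊕ E1 = E6.
P[2]: T = F0, S = E(K, T) = E2; A6 ⊕ E2 = 44.
Blocks that differ from the original plaintext: P[2].

P[1] = E6, P[2] = 44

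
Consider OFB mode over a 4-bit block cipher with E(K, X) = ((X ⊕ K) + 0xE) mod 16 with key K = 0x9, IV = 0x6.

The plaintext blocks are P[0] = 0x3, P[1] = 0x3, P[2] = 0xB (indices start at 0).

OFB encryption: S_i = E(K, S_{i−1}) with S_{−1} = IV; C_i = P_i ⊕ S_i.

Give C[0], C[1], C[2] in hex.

C[0] = 0xE, C[1] = 0x1, C[2] = 0x2

C[0]: S = E(K, 0x6) = 0xD; 0x3 ⊕ 0xD = 0xE.
C[1]: S = E(K, 0xD) = 0x2; 0x3 ⊕ 0x2 = 0x1.
C[2]: S = E(K, 0x2) = 0x9; 0xB ⊕ 0x9 = 0x2.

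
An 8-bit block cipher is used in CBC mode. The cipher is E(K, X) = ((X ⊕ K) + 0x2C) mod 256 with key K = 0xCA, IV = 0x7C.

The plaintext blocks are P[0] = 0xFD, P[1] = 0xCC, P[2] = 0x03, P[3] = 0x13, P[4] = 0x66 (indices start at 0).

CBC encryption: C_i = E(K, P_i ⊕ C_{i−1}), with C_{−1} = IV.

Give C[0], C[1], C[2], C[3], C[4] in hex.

C[0]: P[0] ⊕ 0x7C = 0x81; E(K, 0x81) = 0x77.
C[1]: P[1] ⊕ 0x77 = 0xBB; E(K, 0xBB) = 0x9D.
C[2]: P[2] ⊕ 0x9D = 0x9E; E(K, 0x9E) = 0x80.
C[3]: P[3] ⊕ 0x80 = 0x93; E(K, 0x93) = 0x85.
C[4]: P[4] ⊕ 0x85 = 0xE3; E(K, 0xE3) = 0x55.

C[0] = 0x77, C[1] = 0x9D, C[2] = 0x80, C[3] = 0x85, C[4] = 0x55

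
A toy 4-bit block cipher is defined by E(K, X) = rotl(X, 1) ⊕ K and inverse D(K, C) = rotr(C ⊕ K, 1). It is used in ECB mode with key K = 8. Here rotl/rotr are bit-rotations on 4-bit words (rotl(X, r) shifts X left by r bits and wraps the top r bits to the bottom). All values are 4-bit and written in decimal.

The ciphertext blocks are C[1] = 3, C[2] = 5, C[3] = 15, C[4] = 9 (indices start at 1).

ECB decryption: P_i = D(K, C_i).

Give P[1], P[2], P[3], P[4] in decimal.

P[1] = 13, P[2] = 14, P[3] = 11, P[4] = 8

P[1]: D(K, 3) = 13.
P[2]: D(K, 5) = 14.
P[3]: D(K, 15) = 11.
P[4]: D(K, 9) = 8.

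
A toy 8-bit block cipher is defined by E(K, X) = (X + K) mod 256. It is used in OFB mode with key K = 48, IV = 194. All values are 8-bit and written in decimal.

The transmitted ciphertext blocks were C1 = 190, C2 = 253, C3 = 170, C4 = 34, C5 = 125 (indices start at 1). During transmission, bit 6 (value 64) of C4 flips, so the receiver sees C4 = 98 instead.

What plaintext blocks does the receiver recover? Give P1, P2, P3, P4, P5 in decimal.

OFB decryption: S_i = E(K, S_{i−1}) with S_{0} = IV; P_i = C_i ⊕ S_i.
Only C4 changed, to 98. In OFB, a change in C_i flips the same bit in P_i only; the keystream is unaffected. Decrypting the received ciphertext:
P1: S = E(K, 194) = 242; 190 ⊕ 242 = 76.
P2: S = E(K, 242) = 34; 253 ⊕ 34 = 223.
P3: S = E(K, 34) = 82; 170 ⊕ 82 = 248.
P4: S = E(K, 82) = 130; 98 ⊕ 130 = 224.
P5: S = E(K, 130) = 178; 125 ⊕ 178 = 207.
Blocks that differ from the original plaintext: P4.

P1 = 76, P2 = 223, P3 = 248, P4 = 224, P5 = 207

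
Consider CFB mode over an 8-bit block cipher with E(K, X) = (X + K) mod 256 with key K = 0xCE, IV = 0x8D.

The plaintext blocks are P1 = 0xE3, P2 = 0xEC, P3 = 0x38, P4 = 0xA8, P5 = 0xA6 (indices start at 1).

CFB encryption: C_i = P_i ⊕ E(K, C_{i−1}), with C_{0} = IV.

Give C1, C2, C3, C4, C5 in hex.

C1 = 0xB8, C2 = 0x6A, C3 = 0x00, C4 = 0x66, C5 = 0x92

C1: E(K, 0x8D) = 0x5B; 0xE3 ⊕ 0x5B = 0xB8.
C2: E(K, 0xB8) = 0x86; 0xEC ⊕ 0x86 = 0x6A.
C3: E(K, 0x6A) = 0x38; 0x38 ⊕ 0x38 = 0x00.
C4: E(K, 0x00) = 0xCE; 0xA8 ⊕ 0xCE = 0x66.
C5: E(K, 0x66) = 0x34; 0xA6 ⊕ 0x34 = 0x92.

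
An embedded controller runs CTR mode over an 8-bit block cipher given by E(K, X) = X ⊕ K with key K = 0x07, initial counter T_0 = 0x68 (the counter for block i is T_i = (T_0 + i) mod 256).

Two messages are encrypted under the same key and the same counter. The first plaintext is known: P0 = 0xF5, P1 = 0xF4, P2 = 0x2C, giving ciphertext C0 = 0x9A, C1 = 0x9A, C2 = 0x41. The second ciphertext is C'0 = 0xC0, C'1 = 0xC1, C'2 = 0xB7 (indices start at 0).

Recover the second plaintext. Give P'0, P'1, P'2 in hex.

In CTR with a reused counter, both messages share the same keystream S_i, so C_i ⊕ C'_i = P_i ⊕ P'_i and thus P'_i = P_i ⊕ C_i ⊕ C'_i.
P'0: 0xF5 ⊕ 0x9A ⊕ 0xC0 = 0xAF.
P'1: 0xF4 ⊕ 0x9A ⊕ 0xC1 = 0xAF.
P'2: 0x2C ⊕ 0x41 ⊕ 0xB7 = 0xDA.

P'0 = 0xAF, P'1 = 0xAF, P'2 = 0xDA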